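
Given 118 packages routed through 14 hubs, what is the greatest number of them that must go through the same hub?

The 118 packages fall into 14 hubs.
If each of the 14 hubs held at most 8, the total would be at most 14 × 8 = 112 < 118, a contradiction.
So at least one holds ⌈118/14⌉ = 9.

9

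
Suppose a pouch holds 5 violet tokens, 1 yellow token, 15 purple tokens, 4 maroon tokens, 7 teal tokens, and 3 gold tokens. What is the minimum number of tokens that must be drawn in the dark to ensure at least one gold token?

33

The worst case draws every non-gold token first: 5 + 1 + 15 + 4 + 7 = 32.
The next draw is then forced to be gold, giving 32 + 1 = 33.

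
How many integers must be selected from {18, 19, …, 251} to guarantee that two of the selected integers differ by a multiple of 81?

Group the integers by remainder mod 81; there are 81 residue classes, each nonempty in this range.
Choosing one from each class (81 integers) avoids any shared remainder.
One more choice must repeat a class, so two differ by a multiple of 81. Hence 81 + 1 = 82.

82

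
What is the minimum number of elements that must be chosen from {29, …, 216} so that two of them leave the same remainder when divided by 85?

86

Use the pigeonhole principle on residue classes: group the integers by remainder mod 85; there are 85 residue classes, each nonempty in this range.
Choosing one from each class (85 integers) avoids any shared remainder.
One more choice must repeat a class, so two differ by a multiple of 85. Hence 85 + 1 = 86.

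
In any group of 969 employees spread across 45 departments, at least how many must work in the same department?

22

The 969 employees fall into 45 departments.
If each of the 45 departments held at most 21, the total would be at most 45 × 21 = 945 < 969, a contradiction.
So at least one holds ⌈969/45⌉ = 22.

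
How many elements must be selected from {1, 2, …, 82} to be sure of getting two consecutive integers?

Partition {1, …, 82} into 41 pairs: {1,2}, {3,4}, …, {81,82}.
Choosing 41 integers — say the 41 even numbers 2, 4, …, 82 — takes one from each pair and avoids the property.
Choosing 42 forces two into the same pair by pigeonhole, and those are consecutive. So 42.

42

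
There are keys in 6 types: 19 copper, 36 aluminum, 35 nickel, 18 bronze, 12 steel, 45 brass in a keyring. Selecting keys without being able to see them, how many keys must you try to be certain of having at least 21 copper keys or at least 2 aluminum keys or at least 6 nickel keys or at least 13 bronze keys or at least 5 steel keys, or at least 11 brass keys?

52

The worst case stops just short of every target: all 19 copper, 1 aluminum, 5 nickel, 12 bronze, 4 steel, 10 brass — 19 + 1 + 5 + 12 + 4 + 10 = 51 keys.
One more key must push some type to its target, so 51 + 1 = 52.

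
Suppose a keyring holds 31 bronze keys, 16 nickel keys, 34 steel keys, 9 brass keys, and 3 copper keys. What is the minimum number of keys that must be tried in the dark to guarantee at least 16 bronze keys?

To avoid bronze keys as long as possible, exhaust the other 4 types first.
The worst case draws every non-bronze key first: 16 + 34 + 9 + 3 = 62.
The next 16 draws are then forced to be bronze, giving 62 + 16 = 78.

78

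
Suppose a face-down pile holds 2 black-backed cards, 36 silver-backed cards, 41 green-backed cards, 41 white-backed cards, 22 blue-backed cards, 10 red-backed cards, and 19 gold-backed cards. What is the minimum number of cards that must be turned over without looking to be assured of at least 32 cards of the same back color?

Treat the 7 back colors as pigeonholes.
In the worst case we take at most 31 of each back color, but all 2 black-backed, all 22 blue-backed, all 10 red-backed, and all 19 gold-backed (fewer than 31), giving 2 + 31 + 31 + 31 + 22 + 10 + 19 = 146.
One more card then forces some back color to 32, so 146 + 1 = 147.

147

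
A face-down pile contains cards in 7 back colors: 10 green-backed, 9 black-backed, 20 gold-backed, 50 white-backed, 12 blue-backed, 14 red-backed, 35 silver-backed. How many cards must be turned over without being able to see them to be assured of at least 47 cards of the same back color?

In the worst case we take at most 46 of each back color, but all 10 green-backed, all 9 black-backed, all 20 gold-backed, all 12 blue-backed, all 14 red-backed, and all 35 silver-backed (fewer than 46), giving 10 + 9 + 20 + 46 + 12 + 14 + 35 = 146.
One more card then forces some back color to 47, so 146 + 1 = 147.

147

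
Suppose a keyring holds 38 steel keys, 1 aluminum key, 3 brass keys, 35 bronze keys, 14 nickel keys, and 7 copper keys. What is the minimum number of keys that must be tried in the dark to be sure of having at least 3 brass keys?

The worst case draws every non-brass key first: 38 + 1 + 35 + 14 + 7 = 95.
The next 3 draws are then forced to be brass, giving 95 + 3 = 98.

98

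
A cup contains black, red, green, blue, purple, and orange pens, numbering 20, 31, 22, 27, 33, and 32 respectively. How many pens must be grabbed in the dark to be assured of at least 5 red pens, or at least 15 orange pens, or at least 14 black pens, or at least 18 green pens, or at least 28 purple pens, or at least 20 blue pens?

95

Each of the 6 ink colors has its own threshold; avoid all of them simultaneously.
The worst case stops just short of every target: 13 black, 4 red, 17 green, 19 blue, 27 purple, 14 orange — 13 + 4 + 17 + 19 + 27 + 14 = 94 pens.
One more pen must push some ink color to its target, so 94 + 1 = 95.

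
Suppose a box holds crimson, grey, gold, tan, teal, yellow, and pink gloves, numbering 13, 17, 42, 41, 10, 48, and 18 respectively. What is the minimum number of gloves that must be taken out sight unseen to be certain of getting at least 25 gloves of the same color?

131

Treat the 7 colors as pigeonholes.
In the worst case we take at most 24 of each color, but all 13 crimson, all 17 grey, all 10 teal, and all 18 pink (fewer than 24), giving 13 + 17 + 24 + 24 + 10 + 24 + 18 = 130.
One more glove then forces some color to 25, so 130 + 1 = 131.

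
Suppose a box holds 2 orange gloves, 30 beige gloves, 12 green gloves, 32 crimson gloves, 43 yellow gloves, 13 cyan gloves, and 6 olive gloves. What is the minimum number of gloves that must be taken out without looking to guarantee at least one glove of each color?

The hardest color to obtain is orange: we could draw every other glove first — 138 − 2 = 136 gloves — without a single orange one.
The next draw must be orange, so 136 + 1 = 137.

137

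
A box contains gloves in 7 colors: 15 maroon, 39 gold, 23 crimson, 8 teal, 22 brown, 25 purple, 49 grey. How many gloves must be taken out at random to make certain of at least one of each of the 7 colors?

174

The hardest color to obtain is teal: we could draw every other glove first — 181 − 8 = 173 gloves — without a single teal one.
The next draw must be teal, so 173 + 1 = 174.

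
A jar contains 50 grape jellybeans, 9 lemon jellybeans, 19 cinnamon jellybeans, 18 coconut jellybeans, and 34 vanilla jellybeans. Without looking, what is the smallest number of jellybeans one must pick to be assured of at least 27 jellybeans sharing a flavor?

In the worst case we take at most 26 of each flavor, but all 9 lemon, all 19 cinnamon, and all 18 coconut (fewer than 26), giving 26 + 9 + 19 + 18 + 26 = 98.
One more jellybean then forces some flavor to 27, so 98 + 1 = 99.

99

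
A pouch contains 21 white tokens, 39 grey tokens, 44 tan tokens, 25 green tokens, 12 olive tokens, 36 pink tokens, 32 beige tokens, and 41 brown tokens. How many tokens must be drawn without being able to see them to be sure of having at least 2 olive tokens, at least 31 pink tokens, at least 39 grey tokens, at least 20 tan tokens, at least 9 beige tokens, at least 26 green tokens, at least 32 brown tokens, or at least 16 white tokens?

168

Each of the 8 colors has its own threshold; avoid all of them simultaneously.
The worst case stops just short of every target: 15 white, 38 grey, 19 tan, 25 green, 1 olive, 30 pink, 8 beige, 31 brown — 15 + 38 + 19 + 25 + 1 + 30 + 8 + 31 = 167 tokens.
One more token must push some color to its target, so 167 + 1 = 168.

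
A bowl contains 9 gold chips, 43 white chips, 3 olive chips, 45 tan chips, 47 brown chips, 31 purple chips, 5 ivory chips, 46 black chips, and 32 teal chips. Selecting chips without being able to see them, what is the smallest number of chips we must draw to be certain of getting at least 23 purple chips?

The worst case draws every non-purple chip first: 9 + 43 + 3 + 45 + 47 + 5 + 46 + 32 = 230.
The next 23 draws are then forced to be purple, giving 230 + 23 = 253.

253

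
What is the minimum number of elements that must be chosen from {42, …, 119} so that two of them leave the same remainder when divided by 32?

Group the integers by remainder mod 32; there are 32 residue classes, each nonempty in this range.
Choosing one from each class (32 integers) avoids any shared remainder.
One more choice must repeat a class, so two differ by a multiple of 32. Hence 32 + 1 = 33.

33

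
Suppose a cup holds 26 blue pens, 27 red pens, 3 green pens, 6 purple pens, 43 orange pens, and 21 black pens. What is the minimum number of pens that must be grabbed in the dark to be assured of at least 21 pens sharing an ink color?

90

In the worst case we take at most 20 of each ink color, but all 3 green and all 6 purple (fewer than 20), giving 20 + 20 + 3 + 6 + 20 + 20 = 89.
One more pen then forces some ink color to 21, so 89 + 1 = 90.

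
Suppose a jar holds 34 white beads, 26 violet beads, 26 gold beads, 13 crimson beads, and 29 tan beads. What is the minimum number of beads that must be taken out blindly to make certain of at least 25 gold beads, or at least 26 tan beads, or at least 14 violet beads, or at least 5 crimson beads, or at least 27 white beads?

The worst case stops just short of every target: 26 white, 13 violet, 24 gold, 4 crimson, 25 tan — 26 + 13 + 24 + 4 + 25 = 92 beads.
One more bead must push some color to its target, so 92 + 1 = 93.

93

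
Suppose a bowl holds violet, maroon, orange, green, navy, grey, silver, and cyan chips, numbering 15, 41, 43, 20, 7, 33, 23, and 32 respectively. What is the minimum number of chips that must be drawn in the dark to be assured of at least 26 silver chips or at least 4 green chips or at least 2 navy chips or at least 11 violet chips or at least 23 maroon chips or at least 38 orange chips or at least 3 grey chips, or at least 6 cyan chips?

The worst case stops just short of every target: 10 violet, 22 maroon, 37 orange, 3 green, 1 navy, 2 grey, all 23 silver, 5 cyan — 10 + 22 + 37 + 3 + 1 + 2 + 23 + 5 = 103 chips.
One more chip must push some color to its target, so 103 + 1 = 104.

104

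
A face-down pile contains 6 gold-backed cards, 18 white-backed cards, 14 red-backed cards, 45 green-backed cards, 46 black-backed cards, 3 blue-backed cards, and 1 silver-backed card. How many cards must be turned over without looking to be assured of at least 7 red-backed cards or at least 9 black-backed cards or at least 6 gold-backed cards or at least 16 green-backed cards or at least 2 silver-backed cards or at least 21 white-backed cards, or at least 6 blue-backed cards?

The worst case stops just short of every target: 5 gold-backed, all 18 white-backed, 6 red-backed, 15 green-backed, 8 black-backed, all 3 blue-backed, 1 silver-backed — 5 + 18 + 6 + 15 + 8 + 3 + 1 = 56 cards.
One more card must push some back color to its target, so 56 + 1 = 57.

57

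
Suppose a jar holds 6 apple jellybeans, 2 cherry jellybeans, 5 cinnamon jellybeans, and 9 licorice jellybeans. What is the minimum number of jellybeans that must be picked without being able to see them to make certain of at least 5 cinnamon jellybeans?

The worst case draws every non-cinnamon jellybean first: 6 + 2 + 9 = 17.
The next 5 draws are then forced to be cinnamon, giving 17 + 5 = 22.

22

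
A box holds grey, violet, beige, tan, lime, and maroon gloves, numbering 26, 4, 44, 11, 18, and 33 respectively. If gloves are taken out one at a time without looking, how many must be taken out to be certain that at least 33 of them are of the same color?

Treat the 6 colors as pigeonholes.
In the worst case we take at most 32 of each color, but all 26 grey, all 4 violet, all 11 tan, and all 18 lime (fewer than 32), giving 26 + 4 + 32 + 11 + 18 + 32 = 123.
One more glove then forces some color to 33, so 123 + 1 = 124.

124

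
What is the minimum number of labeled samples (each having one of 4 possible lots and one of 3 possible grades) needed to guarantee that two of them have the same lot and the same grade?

There are 4 × 3 = 12 (lot, grade) combinations acting as pigeonholes.
With 12 labeled samples we could place one in each, avoiding any repeat.
One more forces some (lot, grade) pair to hold 2, so 12 + 1 = 13.

13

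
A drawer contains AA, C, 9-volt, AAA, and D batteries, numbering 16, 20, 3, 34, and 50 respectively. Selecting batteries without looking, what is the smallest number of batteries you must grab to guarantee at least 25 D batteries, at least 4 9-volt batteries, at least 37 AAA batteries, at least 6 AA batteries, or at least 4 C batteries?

Each of the 5 types has its own threshold; avoid all of them simultaneously.
The worst case stops just short of every target: 5 AA, 3 C, 3 9-volt, all 34 AAA, 24 D — 5 + 3 + 3 + 34 + 24 = 69 batteries.
One more battery must push some type to its target, so 69 + 1 = 70.

70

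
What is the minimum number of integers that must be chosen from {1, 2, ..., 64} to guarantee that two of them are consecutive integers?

Partition {1, …, 64} into 32 pairs: {1,2}, {3,4}, …, {63,64}.
Choosing 32 integers — say the 32 even numbers 2, 4, …, 64 — takes one from each pair and avoids the property.
Choosing 33 forces two into the same pair by pigeonhole, and those are consecutive. So 33.

33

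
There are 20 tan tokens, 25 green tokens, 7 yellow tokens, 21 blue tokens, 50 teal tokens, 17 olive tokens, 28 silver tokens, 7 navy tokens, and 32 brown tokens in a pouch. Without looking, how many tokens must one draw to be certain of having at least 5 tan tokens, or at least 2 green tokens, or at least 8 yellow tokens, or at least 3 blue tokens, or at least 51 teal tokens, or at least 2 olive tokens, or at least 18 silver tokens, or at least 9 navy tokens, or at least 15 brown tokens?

The worst case stops just short of every target: 4 tan, 1 green, 7 yellow, 2 blue, 50 teal, 1 olive, 17 silver, all 7 navy, 14 brown — 4 + 1 + 7 + 2 + 50 + 1 + 17 + 7 + 14 = 103 tokens.
One more token must push some color to its target, so 103 + 1 = 104.

104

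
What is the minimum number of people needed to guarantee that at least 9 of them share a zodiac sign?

There are 12 zodiac signs acting as pigeonholes.
With 12 × 8 = 96 people we could place exactly 8 in each, with no class reaching 9.
One more forces some class to hold 9, so 96 + 1 = 97.

97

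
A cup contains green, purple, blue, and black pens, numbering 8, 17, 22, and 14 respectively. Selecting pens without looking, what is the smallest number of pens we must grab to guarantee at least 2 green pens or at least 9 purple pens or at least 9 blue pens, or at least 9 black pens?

The worst case stops just short of every target: 1 green, 8 purple, 8 blue, 8 black — 1 + 8 + 8 + 8 = 25 pens.
One more pen must push some ink color to its target, so 25 + 1 = 26.

26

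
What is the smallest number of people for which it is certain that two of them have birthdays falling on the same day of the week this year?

8

There are 7 days of the week acting as pigeonholes.
With 7 people we could place one in each, avoiding any repeat.
One more forces some class to hold 2, so 7 + 1 = 8.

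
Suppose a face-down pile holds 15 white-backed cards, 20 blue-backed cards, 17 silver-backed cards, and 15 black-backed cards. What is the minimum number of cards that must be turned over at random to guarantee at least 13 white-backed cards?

65

The worst case draws every non-white-backed card first: 20 + 17 + 15 = 52.
The next 13 draws are then forced to be white-backed, giving 52 + 13 = 65.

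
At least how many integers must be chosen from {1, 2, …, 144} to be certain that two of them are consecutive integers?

Partition {1, …, 144} into 72 pairs: {1,2}, {3,4}, …, {143,144}.
Choosing 72 integers — say the 72 even numbers 2, 4, …, 144 — takes one from each pair and avoids the property.
Choosing 73 forces two into the same pair by pigeonhole, and those are consecutive. So 73.

73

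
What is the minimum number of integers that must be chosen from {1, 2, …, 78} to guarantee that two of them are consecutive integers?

Partition {1, …, 78} into 39 pairs: {1,2}, {3,4}, …, {77,78}.
Choosing 39 integers — say the 39 even numbers 2, 4, …, 78 — takes one from each pair and avoids the property.
Choosing 40 forces two into the same pair by pigeonhole, and those are consecutive. So 40.

40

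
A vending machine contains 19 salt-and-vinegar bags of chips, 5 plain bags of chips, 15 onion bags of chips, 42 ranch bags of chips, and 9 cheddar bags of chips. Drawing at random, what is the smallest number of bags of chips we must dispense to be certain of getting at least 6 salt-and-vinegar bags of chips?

To avoid salt-and-vinegar bags of chips as long as possible, exhaust the other 4 flavors first.
The worst case draws every non-salt-and-vinegar bag of chips first: 5 + 15 + 42 + 9 = 71.
The next 6 draws are then forced to be salt-and-vinegar, giving 71 + 6 = 77.

77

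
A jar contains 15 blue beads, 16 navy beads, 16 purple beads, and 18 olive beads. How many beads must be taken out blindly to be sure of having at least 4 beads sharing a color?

13

The worst case takes 3 beads of each color without reaching 4 of any: 4 × 3 = 12.
The next bead must bring some color to 4, so 12 + 1 = 13.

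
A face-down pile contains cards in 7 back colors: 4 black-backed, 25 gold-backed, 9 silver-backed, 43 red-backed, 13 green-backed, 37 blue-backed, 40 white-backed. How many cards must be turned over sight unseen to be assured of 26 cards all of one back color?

127

Treat the 7 back colors as pigeonholes.
In the worst case we take at most 25 of each back color, but all 4 black-backed, all 9 silver-backed, and all 13 green-backed (fewer than 25), giving 4 + 25 + 9 + 25 + 13 + 25 + 25 = 126.
One more card then forces some back color to 26, so 126 + 1 = 127.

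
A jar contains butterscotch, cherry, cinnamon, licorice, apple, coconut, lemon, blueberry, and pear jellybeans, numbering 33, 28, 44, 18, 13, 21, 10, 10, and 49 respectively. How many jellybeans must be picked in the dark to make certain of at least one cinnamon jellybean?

183

To avoid cinnamon jellybeans as long as possible, exhaust the other 8 flavors first.
The worst case draws every non-cinnamon jellybean first: 33 + 28 + 18 + 13 + 21 + 10 + 10 + 49 = 182.
The next draw is then forced to be cinnamon, giving 182 + 1 = 183.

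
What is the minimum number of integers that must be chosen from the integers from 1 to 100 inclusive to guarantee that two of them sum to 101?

51

Partition {1, …, 100} into 50 pairs: {1,100}, {2,99}, …, {50,51}.
Choosing 50 integers — say the integers 1 through 50 — takes one from each pair and avoids the property.
Choosing 51 forces two into the same pair by pigeonhole, and those sum to 101. So 51.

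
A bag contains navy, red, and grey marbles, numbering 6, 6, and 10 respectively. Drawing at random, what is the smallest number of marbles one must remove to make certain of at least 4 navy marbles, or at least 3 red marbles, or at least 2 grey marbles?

7

The worst case stops just short of every target: 3 navy, 2 red, 1 grey — 3 + 2 + 1 = 6 marbles.
One more marble must push some color to its target, so 6 + 1 = 7.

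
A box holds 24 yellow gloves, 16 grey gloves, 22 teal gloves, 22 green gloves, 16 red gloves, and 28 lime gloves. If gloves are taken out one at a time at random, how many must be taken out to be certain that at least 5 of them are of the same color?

25

The worst case takes 4 gloves of each color without reaching 5 of any: 6 × 4 = 24.
The next glove must bring some color to 5, so 24 + 1 = 25.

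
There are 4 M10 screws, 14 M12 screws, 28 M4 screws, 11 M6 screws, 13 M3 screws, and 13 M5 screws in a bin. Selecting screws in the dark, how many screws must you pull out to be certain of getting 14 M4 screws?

69

To avoid M4 screws as long as possible, exhaust the other 5 sizes first.
The worst case draws every non-M4 screw first: 4 + 14 + 11 + 13 + 13 = 55.
The next 14 draws are then forced to be M4, giving 55 + 14 = 69.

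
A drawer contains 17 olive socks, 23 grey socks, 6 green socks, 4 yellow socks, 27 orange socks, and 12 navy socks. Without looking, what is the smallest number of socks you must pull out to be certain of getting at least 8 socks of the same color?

Treat the 6 colors as pigeonholes.
In the worst case we take at most 7 of each color, but all 6 green and all 4 yellow (fewer than 7), giving 7 + 7 + 6 + 4 + 7 + 7 = 38.
One more sock then forces some color to 8, so 38 + 1 = 39.

39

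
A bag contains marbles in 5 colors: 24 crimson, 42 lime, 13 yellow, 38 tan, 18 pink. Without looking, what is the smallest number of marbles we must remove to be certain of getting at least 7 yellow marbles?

129

To avoid yellow marbles as long as possible, exhaust the other 4 colors first.
The worst case draws every non-yellow marble first: 24 + 42 + 38 + 18 = 122.
The next 7 draws are then forced to be yellow, giving 122 + 7 = 129.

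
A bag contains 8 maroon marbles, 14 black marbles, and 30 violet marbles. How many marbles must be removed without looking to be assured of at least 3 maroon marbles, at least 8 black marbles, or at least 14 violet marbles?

23

The worst case stops just short of every target: 2 maroon, 7 black, 13 violet — 2 + 7 + 13 = 22 marbles.
One more marble must push some color to its target, so 22 + 1 = 23.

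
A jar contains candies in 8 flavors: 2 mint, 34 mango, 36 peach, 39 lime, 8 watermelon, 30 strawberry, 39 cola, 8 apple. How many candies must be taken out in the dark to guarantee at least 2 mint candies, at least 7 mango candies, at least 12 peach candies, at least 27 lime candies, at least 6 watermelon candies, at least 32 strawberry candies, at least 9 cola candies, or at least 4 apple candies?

Each of the 8 flavors has its own threshold; avoid all of them simultaneously.
The worst case stops just short of every target: 1 mint, 6 mango, 11 peach, 26 lime, 5 watermelon, all 30 strawberry, 8 cola, 3 apple — 1 + 6 + 11 + 26 + 5 + 30 + 8 + 3 = 90 candies.
One more candy must push some flavor to its target, so 90 + 1 = 91.

91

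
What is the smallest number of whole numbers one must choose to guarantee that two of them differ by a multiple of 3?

4

Use the pigeonhole principle on residue classes: two integers differ by a multiple of 3 exactly when they share a remainder mod 3.
There are 3 residue classes mod 3, so 3 integers can all lie in distinct classes.
One more integer must repeat a residue, giving a difference divisible by 3. So n = 3 + 1 = 4.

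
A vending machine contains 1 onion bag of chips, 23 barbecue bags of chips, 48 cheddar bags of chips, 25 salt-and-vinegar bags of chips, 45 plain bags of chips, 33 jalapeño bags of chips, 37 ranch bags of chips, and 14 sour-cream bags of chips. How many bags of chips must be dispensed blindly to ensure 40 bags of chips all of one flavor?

Treat the 8 flavors as pigeonholes.
In the worst case we take at most 39 of each flavor, but all 1 onion, all 23 barbecue, all 25 salt-and-vinegar, all 33 jalapeño, all 37 ranch, and all 14 sour-cream (fewer than 39), giving 1 + 23 + 39 + 25 + 39 + 33 + 37 + 14 = 211.
One more bag of chips then forces some flavor to 40, so 211 + 1 = 212.

212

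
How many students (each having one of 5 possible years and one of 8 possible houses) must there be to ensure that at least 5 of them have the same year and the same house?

161

There are 5 × 8 = 40 (year, house) combinations acting as pigeonholes.
With 40 × 4 = 160 students we could place exactly 4 in each, with no (year, house) pair reaching 5.
One more forces some (year, house) pair to hold 5, so 160 + 1 = 161.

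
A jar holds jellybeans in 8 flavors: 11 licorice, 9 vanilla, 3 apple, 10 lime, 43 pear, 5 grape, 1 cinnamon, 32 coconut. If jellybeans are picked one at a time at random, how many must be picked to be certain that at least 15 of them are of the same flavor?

Treat the 8 flavors as pigeonholes.
In the worst case we take at most 14 of each flavor, but all 11 licorice, all 9 vanilla, all 3 apple, all 10 lime, all 5 grape, and all 1 cinnamon (fewer than 14), giving 11 + 9 + 3 + 10 + 14 + 5 + 1 + 14 = 67.
One more jellybean then forces some flavor to 15, so 67 + 1 = 68.

68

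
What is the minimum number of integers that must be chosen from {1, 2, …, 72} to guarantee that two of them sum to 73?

Partition {1, …, 72} into 36 pairs: {1,72}, {2,71}, …, {36,37}.
Choosing 36 integers — say the integers 1 through 36 — takes one from each pair and avoids the property.
Choosing 37 forces two into the same pair by pigeonhole, and those sum to 73. So 37.

37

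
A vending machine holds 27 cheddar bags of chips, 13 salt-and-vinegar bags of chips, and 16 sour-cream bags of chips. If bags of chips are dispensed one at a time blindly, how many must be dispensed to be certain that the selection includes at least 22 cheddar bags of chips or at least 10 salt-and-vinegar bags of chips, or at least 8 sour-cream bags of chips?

38

The worst case stops just short of every target: 21 cheddar, 9 salt-and-vinegar, 7 sour-cream — 21 + 9 + 7 = 37 bags of chips.
One more bag of chips must push some flavor to its target, so 37 + 1 = 38.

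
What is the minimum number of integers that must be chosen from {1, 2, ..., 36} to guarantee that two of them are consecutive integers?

Partition {1, …, 36} into 18 pairs: {1,2}, {3,4}, …, {35,36}.
Choosing 18 integers — say the 18 even numbers 2, 4, …, 36 — takes one from each pair and avoids the property.
Choosing 19 forces two into the same pair by pigeonhole, and those are consecutive. So 19.

19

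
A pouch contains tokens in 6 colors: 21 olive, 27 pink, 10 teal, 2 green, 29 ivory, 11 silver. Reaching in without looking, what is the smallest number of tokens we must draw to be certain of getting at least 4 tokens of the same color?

In the worst case we take at most 3 of each color, but all 2 green (fewer than 3), giving 3 + 3 + 3 + 2 + 3 + 3 = 17.
One more token then forces some color to 4, so 17 + 1 = 18.

18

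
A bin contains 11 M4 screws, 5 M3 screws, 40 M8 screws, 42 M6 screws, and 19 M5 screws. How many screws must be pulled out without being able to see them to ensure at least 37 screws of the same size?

In the worst case we take at most 36 of each size, but all 11 M4, all 5 M3, and all 19 M5 (fewer than 36), giving 11 + 5 + 36 + 36 + 19 = 107.
One more screw then forces some size to 37, so 107 + 1 = 108.

108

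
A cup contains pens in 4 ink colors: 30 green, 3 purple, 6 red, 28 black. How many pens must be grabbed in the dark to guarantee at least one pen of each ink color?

The hardest ink color to obtain is purple: we could draw every other pen first — 67 − 3 = 64 pens — without a single purple one.
The next draw must be purple, so 64 + 1 = 65.

65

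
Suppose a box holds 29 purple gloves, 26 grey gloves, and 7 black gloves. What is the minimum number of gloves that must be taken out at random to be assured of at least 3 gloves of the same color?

The worst case takes 2 gloves of each color without reaching 3 of any: 3 × 2 = 6.
The next glove must bring some color to 3, so 6 + 1 = 7.

7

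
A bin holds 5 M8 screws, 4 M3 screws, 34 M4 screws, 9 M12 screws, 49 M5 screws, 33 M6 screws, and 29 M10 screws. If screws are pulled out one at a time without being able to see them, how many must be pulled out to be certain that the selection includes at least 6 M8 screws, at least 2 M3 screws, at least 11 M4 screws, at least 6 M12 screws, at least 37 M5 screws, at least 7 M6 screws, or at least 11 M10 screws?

74

The worst case stops just short of every target: 5 M8, 1 M3, 10 M4, 5 M12, 36 M5, 6 M6, 10 M10 — 5 + 1 + 10 + 5 + 36 + 6 + 10 = 73 screws.
One more screw must push some size to its target, so 73 + 1 = 74.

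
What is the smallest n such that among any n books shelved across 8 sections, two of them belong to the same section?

9

There are 8 sections acting as pigeonholes.
With 8 books we could place one in each, avoiding any repeat.
One more forces some class to hold 2, so 8 + 1 = 9.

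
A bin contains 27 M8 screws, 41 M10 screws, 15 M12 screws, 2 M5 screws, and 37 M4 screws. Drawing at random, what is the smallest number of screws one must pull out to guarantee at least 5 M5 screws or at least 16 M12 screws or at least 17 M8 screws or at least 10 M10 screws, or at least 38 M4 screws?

80

The worst case stops just short of every target: 16 M8, 9 M10, 15 M12, all 2 M5, 37 M4 — 16 + 9 + 15 + 2 + 37 = 79 screws.
One more screw must push some size to its target, so 79 + 1 = 80.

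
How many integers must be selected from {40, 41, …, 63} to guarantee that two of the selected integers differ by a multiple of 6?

Use the pigeonhole principle on residue classes: group the integers by remainder mod 6; there are 6 residue classes, each nonempty in this range.
Choosing one from each class (6 integers) avoids any shared remainder.
One more choice must repeat a class, so two differ by a multiple of 6. Hence 6 + 1 = 7.

7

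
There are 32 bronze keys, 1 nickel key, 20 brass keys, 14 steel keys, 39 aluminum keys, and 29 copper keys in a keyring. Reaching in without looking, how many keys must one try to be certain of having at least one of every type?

135

The hardest type to obtain is nickel: we could draw every other key first — 135 − 1 = 134 keys — without a single nickel one.
The next draw must be nickel, so 134 + 1 = 135.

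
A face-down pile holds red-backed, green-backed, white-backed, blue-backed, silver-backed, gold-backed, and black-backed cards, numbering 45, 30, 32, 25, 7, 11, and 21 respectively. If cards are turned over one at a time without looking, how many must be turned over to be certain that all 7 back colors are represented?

165

The hardest back color to obtain is silver-backed: we could draw every other card first — 171 − 7 = 164 cards — without a single silver-backed one.
The next draw must be silver-backed, so 164 + 1 = 165.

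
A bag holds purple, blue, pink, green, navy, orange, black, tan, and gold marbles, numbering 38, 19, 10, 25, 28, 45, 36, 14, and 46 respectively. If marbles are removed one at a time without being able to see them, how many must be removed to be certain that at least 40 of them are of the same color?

In the worst case we take at most 39 of each color, but all 38 purple, all 19 blue, all 10 pink, all 25 green, all 28 navy, all 36 black, and all 14 tan (fewer than 39), giving 38 + 19 + 10 + 25 + 28 + 39 + 36 + 14 + 39 = 248.
One more marble then forces some color to 40, so 248 + 1 = 249.

249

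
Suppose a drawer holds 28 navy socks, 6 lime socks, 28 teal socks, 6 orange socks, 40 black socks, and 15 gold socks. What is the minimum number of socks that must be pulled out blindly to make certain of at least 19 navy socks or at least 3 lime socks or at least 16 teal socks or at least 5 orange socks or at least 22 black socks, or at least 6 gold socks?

66

The worst case stops just short of every target: 18 navy, 2 lime, 15 teal, 4 orange, 21 black, 5 gold — 18 + 2 + 15 + 4 + 21 + 5 = 65 socks.
One more sock must push some color to its target, so 65 + 1 = 66.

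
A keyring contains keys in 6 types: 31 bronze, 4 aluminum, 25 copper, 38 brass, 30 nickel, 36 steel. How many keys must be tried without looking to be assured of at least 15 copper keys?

154

The worst case draws every non-copper key first: 31 + 4 + 38 + 30 + 36 = 139.
The next 15 draws are then forced to be copper, giving 139 + 15 = 154.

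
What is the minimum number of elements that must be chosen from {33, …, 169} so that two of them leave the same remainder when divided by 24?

25

Group the integers by remainder mod 24; there are 24 residue classes, each nonempty in this range.
Choosing one from each class (24 integers) avoids any shared remainder.
One more choice must repeat a class, so two differ by a multiple of 24. Hence 24 + 1 = 25.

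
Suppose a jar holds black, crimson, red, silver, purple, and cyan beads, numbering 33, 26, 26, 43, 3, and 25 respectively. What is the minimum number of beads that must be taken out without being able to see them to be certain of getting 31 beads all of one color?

141

Treat the 6 colors as pigeonholes.
In the worst case we take at most 30 of each color, but all 26 crimson, all 26 red, all 3 purple, and all 25 cyan (fewer than 30), giving 30 + 26 + 26 + 30 + 3 + 25 = 140.
One more bead then forces some color to 31, so 140 + 1 = 141.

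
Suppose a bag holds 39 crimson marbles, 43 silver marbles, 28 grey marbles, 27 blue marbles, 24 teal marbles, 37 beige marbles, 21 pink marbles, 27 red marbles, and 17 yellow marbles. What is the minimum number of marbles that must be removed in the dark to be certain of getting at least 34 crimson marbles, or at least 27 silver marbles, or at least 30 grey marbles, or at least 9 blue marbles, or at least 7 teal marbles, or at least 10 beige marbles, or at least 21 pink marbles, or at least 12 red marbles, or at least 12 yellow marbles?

153

Each of the 9 colors has its own threshold; avoid all of them simultaneously.
The worst case stops just short of every target: 33 crimson, 26 silver, all 28 grey, 8 blue, 6 teal, 9 beige, 20 pink, 11 red, 11 yellow — 33 + 26 + 28 + 8 + 6 + 9 + 20 + 11 + 11 = 152 marbles.
One more marble must push some color to its target, so 152 + 1 = 153.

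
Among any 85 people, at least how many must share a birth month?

There are 12 months of the year, which serve as the pigeonholes.
If each of the 12 months of the year held at most 7, the total would be at most 12 × 7 = 84 < 85, a contradiction.
So at least one holds ⌈85/12⌉ = 8.

8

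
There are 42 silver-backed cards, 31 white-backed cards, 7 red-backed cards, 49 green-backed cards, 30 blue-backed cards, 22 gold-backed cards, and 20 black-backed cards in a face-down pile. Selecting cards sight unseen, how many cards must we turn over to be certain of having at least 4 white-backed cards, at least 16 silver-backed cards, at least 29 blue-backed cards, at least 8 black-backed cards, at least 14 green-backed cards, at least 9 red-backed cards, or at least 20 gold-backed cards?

The worst case stops just short of every target: 15 silver-backed, 3 white-backed, all 7 red-backed, 13 green-backed, 28 blue-backed, 19 gold-backed, 7 black-backed — 15 + 3 + 7 + 13 + 28 + 19 + 7 = 92 cards.
One more card must push some back color to its target, so 92 + 1 = 93.

93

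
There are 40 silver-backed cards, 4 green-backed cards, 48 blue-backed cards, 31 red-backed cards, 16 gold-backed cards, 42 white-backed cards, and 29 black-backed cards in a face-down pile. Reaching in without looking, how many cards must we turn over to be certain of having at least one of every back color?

The hardest back color to obtain is green-backed: we could draw every other card first — 210 − 4 = 206 cards — without a single green-backed one.
The next draw must be green-backed, so 206 + 1 = 207.

207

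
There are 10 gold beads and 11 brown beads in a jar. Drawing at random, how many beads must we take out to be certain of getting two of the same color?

The worst case takes 1 bead of each color without reaching 2 of any: 2 × 1 = 2.
The next bead must bring some color to 2, so 2 + 1 = 3.

3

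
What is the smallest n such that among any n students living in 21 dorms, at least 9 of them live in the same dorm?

169

There are 21 dorms acting as pigeonholes.
With 21 × 8 = 168 students we could place exactly 8 in each, with no class reaching 9.
One more forces some class to hold 9, so 168 + 1 = 169.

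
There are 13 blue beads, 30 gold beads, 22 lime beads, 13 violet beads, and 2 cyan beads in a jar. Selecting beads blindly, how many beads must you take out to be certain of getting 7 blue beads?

74

The worst case draws every non-blue bead first: 30 + 22 + 13 + 2 = 67.
The next 7 draws are then forced to be blue, giving 67 + 7 = 74.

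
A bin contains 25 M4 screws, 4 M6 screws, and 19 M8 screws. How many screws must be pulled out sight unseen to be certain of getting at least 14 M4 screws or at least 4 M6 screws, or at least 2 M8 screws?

The worst case stops just short of every target: 13 M4, 3 M6, 1 M8 — 13 + 3 + 1 = 17 screws.
One more screw must push some size to its target, so 17 + 1 = 18.

18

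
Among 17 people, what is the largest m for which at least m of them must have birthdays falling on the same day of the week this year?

3

If each of the 7 days of the week held at most 2, the total would be at most 7 × 2 = 14 < 17, a contradiction.
So at least one holds ⌈17/7⌉ = 3.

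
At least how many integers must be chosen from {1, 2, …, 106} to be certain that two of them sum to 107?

Partition {1, …, 106} into 53 pairs: {1,106}, {2,105}, …, {53,54}.
Choosing 53 integers — say the integers 1 through 53 — takes one from each pair and avoids the property.
Choosing 54 forces two into the same pair by pigeonhole, and those sum to 107. So 54.

54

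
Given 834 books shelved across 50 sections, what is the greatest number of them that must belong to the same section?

If each of the 50 sections held at most 16, the total would be at most 50 × 16 = 800 < 834, a contradiction.
So at least one holds ⌈834/50⌉ = 17.

17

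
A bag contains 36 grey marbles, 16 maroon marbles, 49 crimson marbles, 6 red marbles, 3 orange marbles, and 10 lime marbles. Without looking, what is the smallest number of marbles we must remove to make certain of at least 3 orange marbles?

120

The worst case draws every non-orange marble first: 36 + 16 + 49 + 6 + 10 = 117.
The next 3 draws are then forced to be orange, giving 117 + 3 = 120.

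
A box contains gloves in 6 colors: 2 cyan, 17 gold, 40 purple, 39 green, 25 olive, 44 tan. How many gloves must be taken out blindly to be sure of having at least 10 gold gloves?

To avoid gold gloves as long as possible, exhaust the other 5 colors first.
The worst case draws every non-gold glove first: 2 + 40 + 39 + 25 + 44 = 150.
The next 10 draws are then forced to be gold, giving 150 + 10 = 160.

160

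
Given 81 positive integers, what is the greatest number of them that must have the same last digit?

9

There are 10 possible last digits, which serve as the pigeonholes.
If each of the 10 possible last digits held at most 8, the total would be at most 10 × 8 = 80 < 81, a contradiction.
So at least one holds ⌈81/10⌉ = 9.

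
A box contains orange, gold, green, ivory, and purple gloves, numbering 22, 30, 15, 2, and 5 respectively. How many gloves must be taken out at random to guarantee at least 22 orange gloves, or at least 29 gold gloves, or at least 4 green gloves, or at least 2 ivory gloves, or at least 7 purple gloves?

59

The worst case stops just short of every target: 21 orange, 28 gold, 3 green, 1 ivory, all 5 purple — 21 + 28 + 3 + 1 + 5 = 58 gloves.
One more glove must push some color to its target, so 58 + 1 = 59.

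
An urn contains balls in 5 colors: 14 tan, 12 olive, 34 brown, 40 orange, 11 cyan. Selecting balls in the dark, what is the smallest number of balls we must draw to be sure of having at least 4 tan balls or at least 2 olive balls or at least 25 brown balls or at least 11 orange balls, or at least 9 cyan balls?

Each of the 5 colors has its own threshold; avoid all of them simultaneously.
The worst case stops just short of every target: 3 tan, 1 olive, 24 brown, 10 orange, 8 cyan — 3 + 1 + 24 + 10 + 8 = 46 balls.
One more ball must push some color to its target, so 46 + 1 = 47.

47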